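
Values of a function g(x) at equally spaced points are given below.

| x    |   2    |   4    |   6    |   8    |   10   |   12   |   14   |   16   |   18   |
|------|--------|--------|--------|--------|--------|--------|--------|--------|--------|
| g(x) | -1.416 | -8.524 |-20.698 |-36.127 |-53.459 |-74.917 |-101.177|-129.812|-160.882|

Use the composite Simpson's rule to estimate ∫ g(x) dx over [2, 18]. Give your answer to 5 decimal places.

h = 2, n = 8.
(h/3)·[y₀ + 4y₁ + 2y₂ + 4y₃ + 2y₄ + 4y₅ + 2y₆ + 4y₇ + y₈] = 0.666667·(-1510.486) = -1006.99067.

-1006.99067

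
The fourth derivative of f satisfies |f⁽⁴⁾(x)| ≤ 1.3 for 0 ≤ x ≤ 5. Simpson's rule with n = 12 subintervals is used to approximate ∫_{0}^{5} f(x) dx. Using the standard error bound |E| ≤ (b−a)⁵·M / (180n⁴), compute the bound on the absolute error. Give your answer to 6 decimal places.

0.001088

|E| ≤ (5)⁵·1.3 / (180·12⁴) = 4062.5/3732480 = 0.001088.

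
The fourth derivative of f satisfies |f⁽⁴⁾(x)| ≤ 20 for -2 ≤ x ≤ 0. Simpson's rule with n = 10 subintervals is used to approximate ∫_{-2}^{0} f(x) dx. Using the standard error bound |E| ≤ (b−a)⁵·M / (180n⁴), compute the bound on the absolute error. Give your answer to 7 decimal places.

|E| ≤ (2)⁵·20 / (180·10⁴) = 640/1800000 = 0.0003556.

0.0003556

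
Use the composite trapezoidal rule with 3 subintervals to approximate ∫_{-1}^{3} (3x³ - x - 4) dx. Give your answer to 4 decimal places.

50.6667

h = (3 − (-1))/3 = 1.333333.
Nodes x₀,…,x₃ = -1, 0.333333, 1.666667, 3.
f(x) = 3x³ - x - 4: f₀=-6, f₁=-4.222222, f₂=8.222222, f₃=74.
(h/2)·[f₀ + 2f₁ + 2f₂ + f₃] = 0.666667·(76) = 50.6667.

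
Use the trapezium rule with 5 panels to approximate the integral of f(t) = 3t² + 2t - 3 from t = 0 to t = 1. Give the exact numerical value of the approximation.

h = (1 − 0)/5 = 0.2.
Nodes t₀,…,t₅ = 0, 0.2, 0.4, 0.6, 0.8, 1.
f(t) = 3t² + 2t - 3: f₀=-3, f₁=-2.48, f₂=-1.72, f₃=-0.72, f₄=0.52, f₅=2.
(h/2)·[f₀ + 2f₁ + 2f₂ + 2f₃ + 2f₄ + f₅] = 0.1·(-9.8) = -0.98.

-0.98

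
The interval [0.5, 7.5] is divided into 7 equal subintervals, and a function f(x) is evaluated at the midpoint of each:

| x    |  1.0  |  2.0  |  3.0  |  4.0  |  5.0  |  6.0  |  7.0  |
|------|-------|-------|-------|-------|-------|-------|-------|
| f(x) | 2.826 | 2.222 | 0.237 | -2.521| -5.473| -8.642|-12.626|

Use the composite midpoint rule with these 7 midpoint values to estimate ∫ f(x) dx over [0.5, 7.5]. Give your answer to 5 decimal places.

-23.97700

h = 1, n = 7.
h·[y(m₁) + y(m₂) + y(m₃) + y(m₄) + y(m₅) + y(m₆) + y(m₇)] = 1·(-23.977) = -23.97700.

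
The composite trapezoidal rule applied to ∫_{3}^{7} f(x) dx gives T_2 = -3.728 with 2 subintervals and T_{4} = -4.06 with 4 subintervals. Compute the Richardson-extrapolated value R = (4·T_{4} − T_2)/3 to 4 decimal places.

R = (4·T_{4} − T_2) / 3 = (4·(-4.06) − (-3.728))/3 = (-12.512)/3 = -4.1707.

-4.1707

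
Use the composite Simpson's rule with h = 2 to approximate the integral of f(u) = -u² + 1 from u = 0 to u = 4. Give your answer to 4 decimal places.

h = (4 − 0)/2 = 2.
Nodes u₀,…,u₂ = 0, 2, 4.
f(u) = -u² + 1: f₀=1, f₁=-3, f₂=-15.
(h/3)·[f₀ + 4f₁ + f₂] = 0.666667·(-26) = -17.3333.

-17.3333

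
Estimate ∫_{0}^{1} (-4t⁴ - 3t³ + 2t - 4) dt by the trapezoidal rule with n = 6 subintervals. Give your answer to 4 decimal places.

h = (1 − 0)/6 = 0.166667.
Nodes t₀,…,t₆ = 0, 0.166667, 0.333333, 0.5, 0.666667, 0.833333, 1.
f(t) = -4t⁴ - 3t³ + 2t - 4: f₀=-4, f₁=-3.683642, f₂=-3.493827, f₃=-3.625, f₄=-4.345679, f₅=-5.998457, f₆=-9.
(h/2)·[f₀ + 2f₁ + 2f₂ + 2f₃ + 2f₄ + 2f₅ + f₆] = 0.083333·(-55.293210) = -4.6078.

-4.6078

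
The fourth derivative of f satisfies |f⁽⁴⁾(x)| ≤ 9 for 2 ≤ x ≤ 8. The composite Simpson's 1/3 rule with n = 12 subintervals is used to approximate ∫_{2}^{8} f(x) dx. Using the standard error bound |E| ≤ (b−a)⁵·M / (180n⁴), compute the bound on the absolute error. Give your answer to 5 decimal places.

|E| ≤ (6)⁵·9 / (180·12⁴) = 69984/3732480 = 0.01875.

0.01875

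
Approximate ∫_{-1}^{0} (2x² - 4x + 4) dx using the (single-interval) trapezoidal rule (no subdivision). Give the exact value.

7

T = (b−a)/2 · [f(-1) + f(0)] = 0.5·[10 + 4] = 7.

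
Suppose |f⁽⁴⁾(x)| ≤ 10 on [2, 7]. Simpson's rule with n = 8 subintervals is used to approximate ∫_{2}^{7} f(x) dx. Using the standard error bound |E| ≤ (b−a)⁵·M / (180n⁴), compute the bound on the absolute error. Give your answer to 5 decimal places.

|E| ≤ (5)⁵·10 / (180·8⁴) = 31250/737280 = 0.04239.

0.04239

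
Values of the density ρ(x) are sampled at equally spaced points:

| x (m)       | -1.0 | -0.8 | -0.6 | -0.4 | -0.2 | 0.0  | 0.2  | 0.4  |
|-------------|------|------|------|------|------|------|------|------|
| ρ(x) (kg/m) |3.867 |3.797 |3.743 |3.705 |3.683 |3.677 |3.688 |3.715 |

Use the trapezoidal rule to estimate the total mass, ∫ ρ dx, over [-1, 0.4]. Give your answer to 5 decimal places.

5.21680

h = 0.2, n = 7.
(h/2)·[y₀ + 2y₁ + 2y₂ + 2y₃ + 2y₄ + 2y₅ + 2y₆ + y₇] = 0.1·(52.168) = 5.21680.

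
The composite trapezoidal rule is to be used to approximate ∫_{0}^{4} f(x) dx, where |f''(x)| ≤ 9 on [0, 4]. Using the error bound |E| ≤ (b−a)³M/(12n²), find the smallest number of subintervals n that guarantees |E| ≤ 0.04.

35

Need 576/(12n²) ≤ 0.04.
n² ≥ 576/(12·0.04) = 1200 ⇒ n ≥ 34.6410, so the smallest n is 35.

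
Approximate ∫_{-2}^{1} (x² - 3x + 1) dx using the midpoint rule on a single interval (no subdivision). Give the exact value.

8.25

M = (b−a)·f(-0.5) = 3·(2.75) = 8.25.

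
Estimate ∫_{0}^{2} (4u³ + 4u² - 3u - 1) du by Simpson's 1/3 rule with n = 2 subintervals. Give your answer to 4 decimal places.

h = (2 − 0)/2 = 1.
Nodes u₀,…,u₂ = 0, 1, 2.
f(u) = 4u³ + 4u² - 3u - 1: f₀=-1, f₁=4, f₂=41.
(h/3)·[f₀ + 4f₁ + f₂] = 0.333333·(56) = 18.6667.

18.6667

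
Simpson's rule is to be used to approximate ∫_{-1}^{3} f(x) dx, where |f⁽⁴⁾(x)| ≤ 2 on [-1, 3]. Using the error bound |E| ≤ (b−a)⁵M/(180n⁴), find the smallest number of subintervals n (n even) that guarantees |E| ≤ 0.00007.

Need 2048/(180n⁴) ≤ 0.00007.
n⁴ ≥ 2048/(180·0.00007) = 162540 ⇒ n ≥ 20.0789, so the smallest even n is 22. (n must be even for Simpson's rule.)

22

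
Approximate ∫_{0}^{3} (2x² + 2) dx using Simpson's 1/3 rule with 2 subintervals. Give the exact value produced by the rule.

h = (3 − 0)/2 = 1.5.
Nodes x₀,…,x₂ = 0, 1.5, 3.
f(x) = 2x² + 2: f₀=2, f₁=6.5, f₂=20.
(h/3)·[f₀ + 4f₁ + f₂] = 0.5·(48) = 24.

24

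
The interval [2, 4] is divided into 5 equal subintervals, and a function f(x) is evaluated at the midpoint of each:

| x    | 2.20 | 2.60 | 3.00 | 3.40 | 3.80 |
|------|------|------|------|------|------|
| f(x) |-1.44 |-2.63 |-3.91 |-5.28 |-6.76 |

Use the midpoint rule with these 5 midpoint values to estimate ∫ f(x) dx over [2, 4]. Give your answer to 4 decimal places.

h = 0.4, n = 5.
h·[y(m₁) + y(m₂) + y(m₃) + y(m₄) + y(m₅)] = 0.4·(-20.02) = -8.0080.

-8.0080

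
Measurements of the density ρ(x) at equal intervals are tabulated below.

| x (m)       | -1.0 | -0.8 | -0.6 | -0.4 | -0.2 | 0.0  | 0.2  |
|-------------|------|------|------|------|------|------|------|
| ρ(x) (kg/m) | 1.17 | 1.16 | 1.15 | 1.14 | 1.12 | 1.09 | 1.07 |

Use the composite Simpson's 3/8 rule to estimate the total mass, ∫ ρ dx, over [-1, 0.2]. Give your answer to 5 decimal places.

h = 0.2, n = 6.
(3h/8)·[y₀ + 3y₁ + 3y₂ + 2y₃ + 3y₄ + 3y₅ + y₆] = 0.075·(18.08) = 1.35600.

1.35600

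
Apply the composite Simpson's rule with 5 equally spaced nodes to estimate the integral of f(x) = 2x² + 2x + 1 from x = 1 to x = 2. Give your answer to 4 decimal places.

h = (2 − 1)/4 = 0.25.
Nodes x₀,…,x₄ = 1, 1.25, 1.5, 1.75, 2.
f(x) = 2x² + 2x + 1: f₀=5, f₁=6.625, f₂=8.5, f₃=10.625, f₄=13.
(h/3)·[f₀ + 4f₁ + 2f₂ + 4f₃ + f₄] = 0.083333·(104) = 8.6667.

8.6667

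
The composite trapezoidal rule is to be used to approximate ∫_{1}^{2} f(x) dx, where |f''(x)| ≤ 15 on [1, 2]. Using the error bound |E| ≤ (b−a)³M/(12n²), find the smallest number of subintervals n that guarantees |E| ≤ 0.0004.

56

Need 15/(12n²) ≤ 0.0004.
n² ≥ 15/(12·0.0004) = 3125 ⇒ n ≥ 55.9017, so the smallest n is 56.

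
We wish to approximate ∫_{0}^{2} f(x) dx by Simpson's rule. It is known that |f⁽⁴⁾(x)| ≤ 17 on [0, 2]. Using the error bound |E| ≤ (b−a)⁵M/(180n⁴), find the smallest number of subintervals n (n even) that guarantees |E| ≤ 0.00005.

Need 544/(180n⁴) ≤ 0.00005.
n⁴ ≥ 544/(180·0.00005) = 60444.4 ⇒ n ≥ 15.6797, so the smallest even n is 16. (n must be even for Simpson's rule.)

16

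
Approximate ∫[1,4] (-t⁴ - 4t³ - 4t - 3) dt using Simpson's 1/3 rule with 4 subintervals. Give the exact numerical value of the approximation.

h = (4 − 1)/4 = 0.75.
Nodes t₀,…,t₄ = 1, 1.75, 2.5, 3.25, 4.
f(t) = -t⁴ - 4t³ - 4t - 3: f₀=-12, f₁=-40.81640625, f₂=-114.5625, f₃=-264.87890625, f₄=-531.
(h/3)·[f₀ + 4f₁ + 2f₂ + 4f₃ + f₄] = 0.25·(-1994.90625) = -498.7265625.

-498.7265625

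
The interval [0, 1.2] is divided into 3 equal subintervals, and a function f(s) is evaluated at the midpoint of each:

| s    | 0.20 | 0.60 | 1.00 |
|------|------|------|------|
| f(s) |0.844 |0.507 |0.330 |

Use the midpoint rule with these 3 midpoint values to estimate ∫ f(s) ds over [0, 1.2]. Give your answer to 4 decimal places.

h = 0.4, n = 3.
h·[y(m₁) + y(m₂) + y(m₃)] = 0.4·(1.681) = 0.6724.

0.6724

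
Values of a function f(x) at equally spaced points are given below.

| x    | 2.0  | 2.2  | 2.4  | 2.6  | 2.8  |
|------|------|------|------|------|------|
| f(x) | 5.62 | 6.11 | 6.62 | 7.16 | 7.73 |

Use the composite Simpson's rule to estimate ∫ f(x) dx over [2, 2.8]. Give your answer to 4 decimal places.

5.3113

h = 0.2, n = 4.
(h/3)·[y₀ + 4y₁ + 2y₂ + 4y₃ + y₄] = 0.066667·(79.67) = 5.3113.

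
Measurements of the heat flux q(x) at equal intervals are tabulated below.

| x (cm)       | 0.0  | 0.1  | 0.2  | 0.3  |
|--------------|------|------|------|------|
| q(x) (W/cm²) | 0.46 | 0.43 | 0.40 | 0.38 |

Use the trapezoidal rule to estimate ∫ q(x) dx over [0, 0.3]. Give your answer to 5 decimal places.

h = 0.1, n = 3.
(h/2)·[y₀ + 2y₁ + 2y₂ + y₃] = 0.05·(2.50) = 0.12500.

0.12500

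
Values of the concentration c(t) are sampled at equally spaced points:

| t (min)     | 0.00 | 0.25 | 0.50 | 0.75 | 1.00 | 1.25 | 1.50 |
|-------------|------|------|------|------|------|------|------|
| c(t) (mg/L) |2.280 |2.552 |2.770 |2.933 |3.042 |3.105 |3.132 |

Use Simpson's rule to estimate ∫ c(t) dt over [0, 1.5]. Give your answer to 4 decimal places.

h = 0.25, n = 6.
(h/3)·[y₀ + 4y₁ + 2y₂ + 4y₃ + 2y₄ + 4y₅ + y₆] = 0.083333·(51.396) = 4.2830.

4.2830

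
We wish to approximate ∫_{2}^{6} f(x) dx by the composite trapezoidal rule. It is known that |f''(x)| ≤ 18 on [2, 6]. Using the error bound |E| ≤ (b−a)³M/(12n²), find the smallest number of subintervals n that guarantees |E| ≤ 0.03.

Need 1152/(12n²) ≤ 0.03.
n² ≥ 1152/(12·0.03) = 3200 ⇒ n ≥ 56.5685, so the smallest n is 57.

57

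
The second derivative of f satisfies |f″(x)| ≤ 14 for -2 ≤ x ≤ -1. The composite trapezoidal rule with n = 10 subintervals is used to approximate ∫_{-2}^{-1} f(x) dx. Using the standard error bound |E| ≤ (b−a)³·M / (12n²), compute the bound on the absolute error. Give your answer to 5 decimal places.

|E| ≤ (1)³·14 / (12·10²) = 14/1200 = 0.01167.

0.01167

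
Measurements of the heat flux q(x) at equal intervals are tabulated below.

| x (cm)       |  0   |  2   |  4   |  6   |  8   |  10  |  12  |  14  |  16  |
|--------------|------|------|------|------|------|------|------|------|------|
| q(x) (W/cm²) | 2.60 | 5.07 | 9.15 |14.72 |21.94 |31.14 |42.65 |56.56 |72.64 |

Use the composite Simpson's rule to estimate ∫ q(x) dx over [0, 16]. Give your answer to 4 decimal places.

h = 2, n = 8.
(h/3)·[y₀ + 4y₁ + 2y₂ + 4y₃ + 2y₄ + 4y₅ + 2y₆ + 4y₇ + y₈] = 0.666667·(652.68) = 435.1200.

435.1200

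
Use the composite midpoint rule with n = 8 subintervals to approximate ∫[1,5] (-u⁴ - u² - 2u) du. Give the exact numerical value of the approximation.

h = (5 − 1)/8 = 0.5.
Midpoints m₁,…,m₈ = 1.25, 1.75, 2.25, 2.75, 3.25, 3.75, 4.25, 4.75.
f(m₁)=-6.50390625, f(m₂)=-15.94140625, f(m₃)=-35.19140625, f(m₄)=-70.25390625, f(m₅)=-128.62890625, f(m₆)=-219.31640625, f(m₇)=-352.81640625, f(m₈)=-541.12890625.
h·[f(m₁) + f(m₂) + f(m₃) + f(m₄) + f(m₅) + f(m₆) + f(m₇) + f(m₈)] = 0.5·(-1369.78125) = -684.890625.

-684.890625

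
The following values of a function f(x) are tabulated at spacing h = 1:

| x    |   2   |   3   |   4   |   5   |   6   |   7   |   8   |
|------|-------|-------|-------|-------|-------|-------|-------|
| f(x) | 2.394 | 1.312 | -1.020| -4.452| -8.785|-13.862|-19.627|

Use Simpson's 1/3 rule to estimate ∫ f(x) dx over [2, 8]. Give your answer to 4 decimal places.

-34.9503

h = 1, n = 6.
(h/3)·[y₀ + 4y₁ + 2y₂ + 4y₃ + 2y₄ + 4y₅ + y₆] = 0.333333·(-104.851) = -34.9503.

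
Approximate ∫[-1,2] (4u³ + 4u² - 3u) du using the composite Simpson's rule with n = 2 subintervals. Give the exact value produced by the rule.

h = (2 − (-1))/2 = 1.5.
Nodes u₀,…,u₂ = -1, 0.5, 2.
f(u) = 4u³ + 4u² - 3u: f₀=3, f₁=0, f₂=42.
(h/3)·[f₀ + 4f₁ + f₂] = 0.5·(45) = 22.5.

22.5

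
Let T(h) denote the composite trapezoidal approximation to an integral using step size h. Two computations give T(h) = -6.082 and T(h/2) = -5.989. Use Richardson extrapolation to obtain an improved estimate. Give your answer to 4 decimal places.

R = (4·T(h/2) − T(h)) / 3 = (4·(-5.989) − (-6.082))/3 = (-17.874)/3 = -5.9580.

-5.9580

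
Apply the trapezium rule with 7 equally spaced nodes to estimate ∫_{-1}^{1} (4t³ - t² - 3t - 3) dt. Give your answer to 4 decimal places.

h = (1 − (-1))/6 = 0.333333.
Nodes t₀,…,t₆ = -1, -0.666667, -0.333333, 0, 0.333333, 0.666667, 1.
f(t) = 4t³ - t² - 3t - 3: f₀=-5, f₁=-2.629630, f₂=-2.259259, f₃=-3, f₄=-3.962963, f₅=-4.259259, f₆=-3.
(h/2)·[f₀ + 2f₁ + 2f₂ + 2f₃ + 2f₄ + 2f₅ + f₆] = 0.166667·(-40.222222) = -6.7037.

-6.7037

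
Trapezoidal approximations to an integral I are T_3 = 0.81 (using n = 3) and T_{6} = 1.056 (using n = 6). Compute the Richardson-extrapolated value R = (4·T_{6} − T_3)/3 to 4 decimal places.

1.1380

R = (4·T_{6} − T_3) / 3 = (4·1.056 − 0.81)/3 = (3.414)/3 = 1.1380.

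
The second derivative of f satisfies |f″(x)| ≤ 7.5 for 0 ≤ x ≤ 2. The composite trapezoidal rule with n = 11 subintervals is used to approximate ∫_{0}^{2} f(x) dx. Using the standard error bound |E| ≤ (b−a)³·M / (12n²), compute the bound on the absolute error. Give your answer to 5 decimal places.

|E| ≤ (2)³·7.5 / (12·11²) = 60/1452 = 0.04132.

0.04132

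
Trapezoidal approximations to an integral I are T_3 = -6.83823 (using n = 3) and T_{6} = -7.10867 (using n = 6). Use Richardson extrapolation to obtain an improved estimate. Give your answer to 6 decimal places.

-7.198817

R = (4·T_{6} − T_3) / 3 = (4·(-7.10867) − (-6.83823))/3 = (-21.59645)/3 = -7.198817.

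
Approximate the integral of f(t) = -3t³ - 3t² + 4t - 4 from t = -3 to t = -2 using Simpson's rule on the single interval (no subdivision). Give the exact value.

15.75

S = (b−a)/6 · [f(-3) + 4f(-2.5) + f(-2)] = 0.166667·[38 + 4·14.125 + 0] = 15.75.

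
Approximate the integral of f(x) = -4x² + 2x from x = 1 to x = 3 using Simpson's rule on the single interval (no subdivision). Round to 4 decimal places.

S = (b−a)/6 · [f(1) + 4f(2) + f(3)] = 0.333333·[(-2) + 4·(-12) + (-30)] = -26.6667.

-26.6667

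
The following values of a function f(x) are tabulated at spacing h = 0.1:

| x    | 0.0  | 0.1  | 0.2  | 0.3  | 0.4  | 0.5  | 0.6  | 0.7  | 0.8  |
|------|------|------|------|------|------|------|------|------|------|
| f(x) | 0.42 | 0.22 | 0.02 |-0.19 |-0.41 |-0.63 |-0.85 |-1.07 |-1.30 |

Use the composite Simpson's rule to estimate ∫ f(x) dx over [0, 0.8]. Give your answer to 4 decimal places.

-0.3347

h = 0.1, n = 8.
(h/3)·[y₀ + 4y₁ + 2y₂ + 4y₃ + 2y₄ + 4y₅ + 2y₆ + 4y₇ + y₈] = 0.033333·(-10.04) = -0.3347.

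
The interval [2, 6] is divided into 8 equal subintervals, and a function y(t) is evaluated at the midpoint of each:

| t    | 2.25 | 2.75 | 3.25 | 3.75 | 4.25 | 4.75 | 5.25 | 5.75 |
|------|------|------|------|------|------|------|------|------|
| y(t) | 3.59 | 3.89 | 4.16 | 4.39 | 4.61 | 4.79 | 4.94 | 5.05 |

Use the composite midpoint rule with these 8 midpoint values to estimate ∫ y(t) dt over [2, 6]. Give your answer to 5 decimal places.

17.71000

h = 0.5, n = 8.
h·[y(m₁) + y(m₂) + y(m₃) + y(m₄) + y(m₅) + y(m₆) + y(m₇) + y(m₈)] = 0.5·(35.42) = 17.71000.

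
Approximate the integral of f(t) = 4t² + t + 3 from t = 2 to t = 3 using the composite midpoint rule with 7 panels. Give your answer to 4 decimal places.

h = (3 − 2)/7 = 0.142857.
Midpoints m₁,…,m₇ = 2.071429, 2.214286, 2.357143, 2.5, 2.642857, 2.785714, 2.928571.
f(m₁)=22.234694, f(m₂)=24.826531, f(m₃)=27.581633, f(m₄)=30.5, f(m₅)=33.581633, f(m₆)=36.826531, f(m₇)=40.234694.
h·[f(m₁) + f(m₂) + f(m₃) + f(m₄) + f(m₅) + f(m₆) + f(m₇)] = 0.142857·(215.785714) = 30.8265.

30.8265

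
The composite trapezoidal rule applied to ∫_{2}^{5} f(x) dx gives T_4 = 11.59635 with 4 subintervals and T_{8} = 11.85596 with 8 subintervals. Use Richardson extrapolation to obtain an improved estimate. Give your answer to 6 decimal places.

R = (4·T_{8} − T_4) / 3 = (4·11.85596 − 11.59635)/3 = (35.82749)/3 = 11.942497.

11.942497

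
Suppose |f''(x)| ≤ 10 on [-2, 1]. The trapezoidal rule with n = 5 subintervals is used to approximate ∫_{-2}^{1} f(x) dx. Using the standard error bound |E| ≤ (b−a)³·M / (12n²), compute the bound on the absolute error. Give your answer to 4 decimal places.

0.9000

|E| ≤ (3)³·10 / (12·5²) = 270/300 = 0.9000.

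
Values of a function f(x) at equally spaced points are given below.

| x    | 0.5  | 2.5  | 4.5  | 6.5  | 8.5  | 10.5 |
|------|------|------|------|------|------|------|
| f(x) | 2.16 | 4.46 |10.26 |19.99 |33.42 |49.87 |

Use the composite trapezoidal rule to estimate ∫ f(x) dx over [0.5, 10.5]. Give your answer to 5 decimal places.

188.29000

h = 2, n = 5.
(h/2)·[y₀ + 2y₁ + 2y₂ + 2y₃ + 2y₄ + y₅] = 1·(188.29) = 188.29000.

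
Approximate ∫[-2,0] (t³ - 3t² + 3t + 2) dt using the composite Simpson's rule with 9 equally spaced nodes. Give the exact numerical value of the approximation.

h = (0 − (-2))/8 = 0.25.
Nodes t₀,…,t₈ = -2, -1.75, -1.5, -1.25, -1, -0.75, -0.5, -0.25, 0.
f(t) = t³ - 3t² + 3t + 2: f₀=-24, f₁=-17.796875, f₂=-12.625, f₃=-8.390625, f₄=-5, f₅=-2.359375, f₆=-0.375, f₇=1.046875, f₈=2.
(h/3)·[f₀ + 4f₁ + 2f₂ + 4f₃ + 2f₄ + 4f₅ + 2f₆ + 4f₇ + f₈] = 0.083333·(-168) = -14.

-14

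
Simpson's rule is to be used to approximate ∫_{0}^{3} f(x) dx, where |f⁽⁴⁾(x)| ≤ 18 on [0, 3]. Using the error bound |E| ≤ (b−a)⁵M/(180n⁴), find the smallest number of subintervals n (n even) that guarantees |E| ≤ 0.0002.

Need 4374/(180n⁴) ≤ 0.0002.
n⁴ ≥ 4374/(180·0.0002) = 121500 ⇒ n ≥ 18.6700, so the smallest even n is 20. (n must be even for Simpson's rule.)

20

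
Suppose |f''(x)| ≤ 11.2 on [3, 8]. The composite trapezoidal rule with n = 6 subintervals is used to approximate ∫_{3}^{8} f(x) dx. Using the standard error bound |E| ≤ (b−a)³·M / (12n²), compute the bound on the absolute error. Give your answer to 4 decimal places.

3.2407

|E| ≤ (5)³·11.2 / (12·6²) = 1400/432 = 3.2407.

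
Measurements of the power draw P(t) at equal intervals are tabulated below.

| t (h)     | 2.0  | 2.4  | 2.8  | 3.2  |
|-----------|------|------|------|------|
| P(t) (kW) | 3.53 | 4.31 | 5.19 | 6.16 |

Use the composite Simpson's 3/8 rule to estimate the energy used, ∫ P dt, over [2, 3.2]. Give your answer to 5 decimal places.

5.72850

h = 0.4, n = 3.
(3h/8)·[y₀ + 3y₁ + 3y₂ + y₃] = 0.15·(38.19) = 5.72850.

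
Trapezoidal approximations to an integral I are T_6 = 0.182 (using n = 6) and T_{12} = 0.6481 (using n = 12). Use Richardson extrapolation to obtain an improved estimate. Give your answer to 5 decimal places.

R = (4·T_{12} − T_6) / 3 = (4·0.6481 − 0.182)/3 = (2.4104)/3 = 0.80347.

0.80347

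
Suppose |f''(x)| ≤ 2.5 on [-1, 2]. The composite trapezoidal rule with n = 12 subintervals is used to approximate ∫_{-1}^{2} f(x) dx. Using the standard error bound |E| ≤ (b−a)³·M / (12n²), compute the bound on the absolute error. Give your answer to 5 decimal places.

0.03906

|E| ≤ (3)³·2.5 / (12·12²) = 67.5/1728 = 0.03906.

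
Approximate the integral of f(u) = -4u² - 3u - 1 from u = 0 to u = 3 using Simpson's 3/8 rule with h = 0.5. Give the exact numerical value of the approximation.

-52.5

h = (3 − 0)/6 = 0.5.
Nodes u₀,…,u₆ = 0, 0.5, 1, 1.5, 2, 2.5, 3.
f(u) = -4u² - 3u - 1: f₀=-1, f₁=-3.5, f₂=-8, f₃=-14.5, f₄=-23, f₅=-33.5, f₆=-46.
(3h/8)·[f₀ + 3f₁ + 3f₂ + 2f₃ + 3f₄ + 3f₅ + f₆] = 0.1875·(-280) = -52.5.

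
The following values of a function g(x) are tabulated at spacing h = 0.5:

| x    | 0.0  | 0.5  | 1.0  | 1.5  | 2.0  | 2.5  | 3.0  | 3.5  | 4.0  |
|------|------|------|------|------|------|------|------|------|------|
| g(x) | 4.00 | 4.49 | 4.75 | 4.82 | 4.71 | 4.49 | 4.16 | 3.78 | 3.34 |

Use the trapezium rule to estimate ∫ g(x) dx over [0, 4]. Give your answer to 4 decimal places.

h = 0.5, n = 8.
(h/2)·[y₀ + 2y₁ + 2y₂ + 2y₃ + 2y₄ + 2y₅ + 2y₆ + 2y₇ + y₈] = 0.25·(69.74) = 17.4350.

17.4350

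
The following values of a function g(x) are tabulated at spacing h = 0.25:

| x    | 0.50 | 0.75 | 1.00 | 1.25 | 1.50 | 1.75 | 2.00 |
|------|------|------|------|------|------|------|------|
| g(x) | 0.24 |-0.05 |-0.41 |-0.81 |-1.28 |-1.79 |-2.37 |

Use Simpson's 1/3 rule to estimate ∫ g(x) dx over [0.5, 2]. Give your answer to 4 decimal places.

-1.3425

h = 0.25, n = 6.
(h/3)·[y₀ + 4y₁ + 2y₂ + 4y₃ + 2y₄ + 4y₅ + y₆] = 0.083333·(-16.11) = -1.3425.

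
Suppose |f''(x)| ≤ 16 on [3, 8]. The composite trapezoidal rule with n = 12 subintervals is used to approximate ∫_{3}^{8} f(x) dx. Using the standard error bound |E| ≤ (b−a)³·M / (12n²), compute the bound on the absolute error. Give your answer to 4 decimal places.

|E| ≤ (5)³·16 / (12·12²) = 2000/1728 = 1.1574.

1.1574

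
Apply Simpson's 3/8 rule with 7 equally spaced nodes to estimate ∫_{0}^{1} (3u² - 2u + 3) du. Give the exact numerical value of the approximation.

3

h = (1 − 0)/6 = 0.166667.
Nodes u₀,…,u₆ = 0, 0.166667, 0.333333, 0.5, 0.666667, 0.833333, 1.
f(u) = 3u² - 2u + 3: f₀=3, f₁=2.75, f₂=2.666667, f₃=2.75, f₄=3, f₅=3.416667, f₆=4.
(3h/8)·[f₀ + 3f₁ + 3f₂ + 2f₃ + 3f₄ + 3f₅ + f₆] = 0.0625·(48) = 3.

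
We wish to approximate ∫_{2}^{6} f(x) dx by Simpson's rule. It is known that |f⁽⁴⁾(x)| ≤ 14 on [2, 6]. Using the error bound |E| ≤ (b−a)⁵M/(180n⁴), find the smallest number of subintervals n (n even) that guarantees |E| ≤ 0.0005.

20

Need 14336/(180n⁴) ≤ 0.0005.
n⁴ ≥ 14336/(180·0.0005) = 159289 ⇒ n ≥ 19.9777, so the smallest even n is 20. (n must be even for Simpson's rule.)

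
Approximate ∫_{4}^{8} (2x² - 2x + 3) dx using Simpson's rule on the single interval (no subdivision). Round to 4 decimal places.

S = (b−a)/6 · [f(4) + 4f(6) + f(8)] = 0.666667·[27 + 4·63 + 115] = 262.6667.

262.6667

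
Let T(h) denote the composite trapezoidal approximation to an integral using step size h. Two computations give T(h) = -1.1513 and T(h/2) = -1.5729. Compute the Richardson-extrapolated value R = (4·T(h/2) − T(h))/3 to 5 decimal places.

-1.71343

R = (4·T(h/2) − T(h)) / 3 = (4·(-1.5729) − (-1.1513))/3 = (-5.1403)/3 = -1.71343.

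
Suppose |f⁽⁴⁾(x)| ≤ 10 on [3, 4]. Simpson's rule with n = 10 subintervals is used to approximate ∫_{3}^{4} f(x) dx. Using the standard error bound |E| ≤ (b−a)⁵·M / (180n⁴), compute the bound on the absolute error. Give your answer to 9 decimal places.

0.000005556

|E| ≤ (1)⁵·10 / (180·10⁴) = 10/1800000 = 0.000005556.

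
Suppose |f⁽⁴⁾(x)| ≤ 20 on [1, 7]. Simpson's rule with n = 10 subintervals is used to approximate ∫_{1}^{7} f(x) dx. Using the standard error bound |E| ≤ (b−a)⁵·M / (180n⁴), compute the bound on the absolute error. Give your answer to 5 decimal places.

0.08640

|E| ≤ (6)⁵·20 / (180·10⁴) = 155520/1800000 = 0.08640.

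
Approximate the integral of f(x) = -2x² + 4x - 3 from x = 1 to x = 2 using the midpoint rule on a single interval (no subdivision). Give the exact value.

M = (b−a)·f(1.5) = 1·(-1.5) = -1.5.

-1.5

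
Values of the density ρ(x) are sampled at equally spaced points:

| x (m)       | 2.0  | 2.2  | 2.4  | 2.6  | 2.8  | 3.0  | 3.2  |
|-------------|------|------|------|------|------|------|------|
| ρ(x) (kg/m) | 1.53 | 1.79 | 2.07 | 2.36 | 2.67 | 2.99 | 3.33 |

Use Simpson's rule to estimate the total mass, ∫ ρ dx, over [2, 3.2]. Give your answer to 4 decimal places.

2.8600

h = 0.2, n = 6.
(h/3)·[y₀ + 4y₁ + 2y₂ + 4y₃ + 2y₄ + 4y₅ + y₆] = 0.066667·(42.90) = 2.8600.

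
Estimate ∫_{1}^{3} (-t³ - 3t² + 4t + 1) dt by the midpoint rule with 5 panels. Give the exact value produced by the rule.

h = (3 − 1)/5 = 0.4.
Midpoints m₁,…,m₅ = 1.2, 1.6, 2, 2.4, 2.8.
f(m₁)=-0.248, f(m₂)=-4.376, f(m₃)=-11, f(m₄)=-20.504, f(m₅)=-33.272.
h·[f(m₁) + f(m₂) + f(m₃) + f(m₄) + f(m₅)] = 0.4·(-69.4) = -27.76.

-27.76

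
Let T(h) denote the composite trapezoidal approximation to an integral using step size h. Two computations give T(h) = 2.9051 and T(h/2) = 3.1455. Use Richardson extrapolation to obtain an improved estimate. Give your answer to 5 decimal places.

3.22563

R = (4·T(h/2) − T(h)) / 3 = (4·3.1455 − 2.9051)/3 = (9.6769)/3 = 3.22563.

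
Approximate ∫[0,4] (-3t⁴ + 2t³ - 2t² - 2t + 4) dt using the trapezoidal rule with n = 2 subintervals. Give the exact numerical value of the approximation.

-752

h = (4 − 0)/2 = 2.
Nodes t₀,…,t₂ = 0, 2, 4.
f(t) = -3t⁴ + 2t³ - 2t² - 2t + 4: f₀=4, f₁=-40, f₂=-676.
(h/2)·[f₀ + 2f₁ + f₂] = 1·(-752) = -752.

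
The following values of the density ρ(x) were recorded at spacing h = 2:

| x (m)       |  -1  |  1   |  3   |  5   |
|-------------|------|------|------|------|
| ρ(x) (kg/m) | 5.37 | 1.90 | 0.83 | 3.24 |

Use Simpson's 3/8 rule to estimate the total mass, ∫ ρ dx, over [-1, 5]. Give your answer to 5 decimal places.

12.60000

h = 2, n = 3.
(3h/8)·[y₀ + 3y₁ + 3y₂ + y₃] = 0.75·(16.80) = 12.60000.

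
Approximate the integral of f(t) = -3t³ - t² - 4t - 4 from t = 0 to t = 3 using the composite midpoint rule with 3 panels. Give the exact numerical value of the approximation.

h = (3 − 0)/3 = 1.
Midpoints m₁,…,m₃ = 0.5, 1.5, 2.5.
f(m₁)=-6.625, f(m₂)=-22.375, f(m₃)=-67.125.
h·[f(m₁) + f(m₂) + f(m₃)] = 1·(-96.125) = -96.125.

-96.125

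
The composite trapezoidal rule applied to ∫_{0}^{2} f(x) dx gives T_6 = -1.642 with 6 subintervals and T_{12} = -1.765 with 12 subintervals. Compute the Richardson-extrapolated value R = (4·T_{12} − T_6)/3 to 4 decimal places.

R = (4·T_{12} − T_6) / 3 = (4·(-1.765) − (-1.642))/3 = (-5.418)/3 = -1.8060.

-1.8060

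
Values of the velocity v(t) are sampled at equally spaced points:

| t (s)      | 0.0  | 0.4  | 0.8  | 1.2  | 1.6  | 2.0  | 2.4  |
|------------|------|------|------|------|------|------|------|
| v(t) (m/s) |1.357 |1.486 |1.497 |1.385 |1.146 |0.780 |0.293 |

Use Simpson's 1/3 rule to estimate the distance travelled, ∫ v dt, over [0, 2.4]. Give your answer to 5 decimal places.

2.87200

h = 0.4, n = 6.
(h/3)·[y₀ + 4y₁ + 2y₂ + 4y₃ + 2y₄ + 4y₅ + y₆] = 0.133333·(21.540) = 2.87200.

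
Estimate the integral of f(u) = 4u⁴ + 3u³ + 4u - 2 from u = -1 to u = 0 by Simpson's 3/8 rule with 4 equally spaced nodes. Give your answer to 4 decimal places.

-3.9352

h = (0 − (-1))/3 = 0.333333.
Nodes u₀,…,u₃ = -1, -0.666667, -0.333333, 0.
f(u) = 4u⁴ + 3u³ + 4u - 2: f₀=-5, f₁=-4.765432, f₂=-3.395062, f₃=-2.
(3h/8)·[f₀ + 3f₁ + 3f₂ + f₃] = 0.125·(-31.481481) = -3.9352.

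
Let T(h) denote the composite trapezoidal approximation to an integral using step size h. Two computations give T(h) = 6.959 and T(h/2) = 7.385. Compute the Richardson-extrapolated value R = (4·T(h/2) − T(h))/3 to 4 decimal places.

R = (4·T(h/2) − T(h)) / 3 = (4·7.385 − 6.959)/3 = (22.581)/3 = 7.5270.

7.5270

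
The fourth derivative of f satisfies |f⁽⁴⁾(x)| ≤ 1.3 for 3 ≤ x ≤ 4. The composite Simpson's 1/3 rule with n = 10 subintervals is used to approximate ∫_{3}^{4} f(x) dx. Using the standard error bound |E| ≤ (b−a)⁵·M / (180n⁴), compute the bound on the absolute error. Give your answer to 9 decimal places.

0.000000722

|E| ≤ (1)⁵·1.3 / (180·10⁴) = 1.3/1800000 = 0.000000722.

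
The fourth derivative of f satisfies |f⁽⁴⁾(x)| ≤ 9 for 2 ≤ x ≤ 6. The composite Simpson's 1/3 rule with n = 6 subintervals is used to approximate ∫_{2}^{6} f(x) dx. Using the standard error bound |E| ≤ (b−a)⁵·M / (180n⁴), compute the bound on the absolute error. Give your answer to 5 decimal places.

|E| ≤ (4)⁵·9 / (180·6⁴) = 9216/233280 = 0.03951.

0.03951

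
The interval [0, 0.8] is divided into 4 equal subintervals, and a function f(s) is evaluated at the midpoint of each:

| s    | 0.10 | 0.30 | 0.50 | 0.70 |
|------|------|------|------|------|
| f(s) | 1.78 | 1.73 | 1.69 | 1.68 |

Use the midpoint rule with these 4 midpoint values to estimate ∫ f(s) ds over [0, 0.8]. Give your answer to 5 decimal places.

1.37600

h = 0.2, n = 4.
h·[y(m₁) + y(m₂) + y(m₃) + y(m₄)] = 0.2·(6.88) = 1.37600.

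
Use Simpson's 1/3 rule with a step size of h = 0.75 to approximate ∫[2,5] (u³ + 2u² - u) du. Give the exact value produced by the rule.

h = (5 − 2)/4 = 0.75.
Nodes u₀,…,u₄ = 2, 2.75, 3.5, 4.25, 5.
f(u) = u³ + 2u² - u: f₀=14, f₁=33.171875, f₂=63.875, f₃=108.640625, f₄=170.
(h/3)·[f₀ + 4f₁ + 2f₂ + 4f₃ + f₄] = 0.25·(879) = 219.75.

219.75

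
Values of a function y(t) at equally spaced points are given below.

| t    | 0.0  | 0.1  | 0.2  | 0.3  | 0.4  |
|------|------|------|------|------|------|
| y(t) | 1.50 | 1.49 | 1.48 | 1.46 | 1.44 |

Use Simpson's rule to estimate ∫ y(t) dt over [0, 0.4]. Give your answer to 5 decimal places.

0.59000

h = 0.1, n = 4.
(h/3)·[y₀ + 4y₁ + 2y₂ + 4y₃ + y₄] = 0.033333·(17.70) = 0.59000.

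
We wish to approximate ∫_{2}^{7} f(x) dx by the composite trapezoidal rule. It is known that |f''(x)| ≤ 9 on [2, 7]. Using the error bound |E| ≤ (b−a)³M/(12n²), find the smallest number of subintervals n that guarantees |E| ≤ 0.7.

12

Need 1125/(12n²) ≤ 0.7.
n² ≥ 1125/(12·0.7) = 133.929 ⇒ n ≥ 11.5728, so the smallest n is 12.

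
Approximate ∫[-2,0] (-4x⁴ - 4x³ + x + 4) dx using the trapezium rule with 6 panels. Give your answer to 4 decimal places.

h = (0 − (-2))/6 = 0.333333.
Nodes x₀,…,x₆ = -2, -1.666667, -1.333333, -1, -0.666667, -0.333333, 0.
f(x) = -4x⁴ - 4x³ + x + 4: f₀=-30, f₁=-10.012346, f₂=-0.493827, f₃=3, f₄=3.728395, f₅=3.765432, f₆=4.
(h/2)·[f₀ + 2f₁ + 2f₂ + 2f₃ + 2f₄ + 2f₅ + f₆] = 0.166667·(-26.024691) = -4.3374.

-4.3374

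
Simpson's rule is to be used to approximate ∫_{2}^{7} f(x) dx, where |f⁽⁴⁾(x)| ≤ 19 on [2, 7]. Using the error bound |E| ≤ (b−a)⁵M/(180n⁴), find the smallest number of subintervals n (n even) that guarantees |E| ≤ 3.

Need 59375/(180n⁴) ≤ 3.
n⁴ ≥ 59375/(180·3) = 109.954 ⇒ n ≥ 3.2382, so the smallest even n is 4. (n must be even for Simpson's rule.)

4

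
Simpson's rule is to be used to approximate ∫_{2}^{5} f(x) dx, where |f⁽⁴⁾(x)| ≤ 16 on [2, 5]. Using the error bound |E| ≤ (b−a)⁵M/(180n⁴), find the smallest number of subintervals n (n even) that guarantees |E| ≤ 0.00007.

Need 3888/(180n⁴) ≤ 0.00007.
n⁴ ≥ 3888/(180·0.00007) = 308571 ⇒ n ≥ 23.5689, so the smallest even n is 24. (n must be even for Simpson's rule.)

24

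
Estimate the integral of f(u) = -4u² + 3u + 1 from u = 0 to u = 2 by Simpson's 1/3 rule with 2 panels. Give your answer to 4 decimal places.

-2.6667

h = (2 − 0)/2 = 1.
Nodes u₀,…,u₂ = 0, 1, 2.
f(u) = -4u² + 3u + 1: f₀=1, f₁=0, f₂=-9.
(h/3)·[f₀ + 4f₁ + f₂] = 0.333333·(-8) = -2.6667.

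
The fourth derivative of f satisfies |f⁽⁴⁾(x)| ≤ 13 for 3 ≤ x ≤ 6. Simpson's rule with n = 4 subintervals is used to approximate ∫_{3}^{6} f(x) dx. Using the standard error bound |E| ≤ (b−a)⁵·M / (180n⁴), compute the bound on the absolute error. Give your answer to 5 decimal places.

|E| ≤ (3)⁵·13 / (180·4⁴) = 3159/46080 = 0.06855.

0.06855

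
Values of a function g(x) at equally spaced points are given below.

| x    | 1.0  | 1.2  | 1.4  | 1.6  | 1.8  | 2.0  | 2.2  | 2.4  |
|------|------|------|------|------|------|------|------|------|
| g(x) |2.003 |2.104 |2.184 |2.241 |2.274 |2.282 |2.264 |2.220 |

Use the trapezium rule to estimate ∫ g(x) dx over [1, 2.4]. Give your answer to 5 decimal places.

h = 0.2, n = 7.
(h/2)·[y₀ + 2y₁ + 2y₂ + 2y₃ + 2y₄ + 2y₅ + 2y₆ + y₇] = 0.1·(30.921) = 3.09210.

3.09210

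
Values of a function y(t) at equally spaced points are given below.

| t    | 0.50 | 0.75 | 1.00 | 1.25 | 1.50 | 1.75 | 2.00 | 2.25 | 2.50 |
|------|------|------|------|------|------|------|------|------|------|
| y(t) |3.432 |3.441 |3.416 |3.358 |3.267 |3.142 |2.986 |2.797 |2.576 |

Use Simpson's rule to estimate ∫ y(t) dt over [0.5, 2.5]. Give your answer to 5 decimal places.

6.35817

h = 0.25, n = 8.
(h/3)·[y₀ + 4y₁ + 2y₂ + 4y₃ + 2y₄ + 4y₅ + 2y₆ + 4y₇ + y₈] = 0.083333·(76.298) = 6.35817.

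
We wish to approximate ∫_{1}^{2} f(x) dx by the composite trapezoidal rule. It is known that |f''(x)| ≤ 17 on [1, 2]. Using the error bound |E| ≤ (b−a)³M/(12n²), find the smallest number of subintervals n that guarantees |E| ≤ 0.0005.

54

Need 17/(12n²) ≤ 0.0005.
n² ≥ 17/(12·0.0005) = 2833.33 ⇒ n ≥ 53.2291, so the smallest n is 54.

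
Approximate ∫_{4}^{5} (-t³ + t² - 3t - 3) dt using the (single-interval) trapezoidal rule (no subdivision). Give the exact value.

T = (b−a)/2 · [f(4) + f(5)] = 0.5·[(-63) + (-118)] = -90.5.

-90.5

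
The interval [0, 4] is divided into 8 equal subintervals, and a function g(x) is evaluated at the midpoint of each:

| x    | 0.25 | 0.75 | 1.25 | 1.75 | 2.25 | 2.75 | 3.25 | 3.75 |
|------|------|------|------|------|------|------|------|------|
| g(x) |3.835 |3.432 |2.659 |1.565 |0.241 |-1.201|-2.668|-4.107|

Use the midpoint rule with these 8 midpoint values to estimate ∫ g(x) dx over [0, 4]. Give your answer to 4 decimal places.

1.8780

h = 0.5, n = 8.
h·[y(m₁) + y(m₂) + y(m₃) + y(m₄) + y(m₅) + y(m₆) + y(m₇) + y(m₈)] = 0.5·(3.756) = 1.8780.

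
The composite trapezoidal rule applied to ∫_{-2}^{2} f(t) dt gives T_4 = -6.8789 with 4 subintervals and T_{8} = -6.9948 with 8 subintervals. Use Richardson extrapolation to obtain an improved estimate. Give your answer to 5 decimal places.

R = (4·T_{8} − T_4) / 3 = (4·(-6.9948) − (-6.8789))/3 = (-21.1003)/3 = -7.03343.

-7.03343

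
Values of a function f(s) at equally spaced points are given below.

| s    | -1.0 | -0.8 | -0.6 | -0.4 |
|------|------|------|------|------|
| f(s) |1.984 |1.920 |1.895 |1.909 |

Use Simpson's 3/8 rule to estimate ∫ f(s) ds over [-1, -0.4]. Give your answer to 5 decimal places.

1.15035

h = 0.2, n = 3.
(3h/8)·[y₀ + 3y₁ + 3y₂ + y₃] = 0.075·(15.338) = 1.15035.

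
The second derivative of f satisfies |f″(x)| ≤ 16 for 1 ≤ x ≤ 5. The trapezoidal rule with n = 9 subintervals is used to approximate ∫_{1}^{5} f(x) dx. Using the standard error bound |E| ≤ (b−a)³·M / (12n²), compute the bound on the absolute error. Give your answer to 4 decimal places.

|E| ≤ (4)³·16 / (12·9²) = 1024/972 = 1.0535.

1.0535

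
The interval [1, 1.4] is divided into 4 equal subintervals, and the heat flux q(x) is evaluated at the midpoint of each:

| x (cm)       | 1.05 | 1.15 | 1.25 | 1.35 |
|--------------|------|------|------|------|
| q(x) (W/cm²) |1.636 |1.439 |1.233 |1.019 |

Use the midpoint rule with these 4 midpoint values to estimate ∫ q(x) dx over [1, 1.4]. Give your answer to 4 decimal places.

h = 0.1, n = 4.
h·[y(m₁) + y(m₂) + y(m₃) + y(m₄)] = 0.1·(5.327) = 0.5327.

0.5327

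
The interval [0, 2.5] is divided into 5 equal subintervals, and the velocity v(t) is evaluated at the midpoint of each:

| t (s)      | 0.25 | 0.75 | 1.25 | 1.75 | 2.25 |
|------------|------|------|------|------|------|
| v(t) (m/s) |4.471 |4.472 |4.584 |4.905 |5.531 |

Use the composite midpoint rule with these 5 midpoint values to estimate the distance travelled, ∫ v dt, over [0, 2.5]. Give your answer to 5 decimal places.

h = 0.5, n = 5.
h·[y(m₁) + y(m₂) + y(m₃) + y(m₄) + y(m₅)] = 0.5·(23.963) = 11.98150.

11.98150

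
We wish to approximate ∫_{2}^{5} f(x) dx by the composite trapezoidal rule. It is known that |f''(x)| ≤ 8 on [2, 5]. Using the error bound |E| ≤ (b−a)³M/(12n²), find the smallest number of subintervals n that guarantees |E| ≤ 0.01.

Need 216/(12n²) ≤ 0.01.
n² ≥ 216/(12·0.01) = 1800 ⇒ n ≥ 42.4264, so the smallest n is 43.

43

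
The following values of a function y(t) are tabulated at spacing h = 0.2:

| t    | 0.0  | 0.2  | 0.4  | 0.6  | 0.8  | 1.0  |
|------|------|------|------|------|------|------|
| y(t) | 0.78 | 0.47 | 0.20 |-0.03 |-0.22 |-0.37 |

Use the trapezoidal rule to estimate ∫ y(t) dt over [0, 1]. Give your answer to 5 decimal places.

h = 0.2, n = 5.
(h/2)·[y₀ + 2y₁ + 2y₂ + 2y₃ + 2y₄ + y₅] = 0.1·(1.25) = 0.12500.

0.12500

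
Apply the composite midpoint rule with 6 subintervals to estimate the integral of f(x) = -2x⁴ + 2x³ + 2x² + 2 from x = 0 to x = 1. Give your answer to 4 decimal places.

h = (1 − 0)/6 = 0.166667.
Midpoints m₁,…,m₆ = 0.083333, 0.25, 0.416667, 0.583333, 0.75, 0.916667.
f(m₁)=2.014950, f(m₂)=2.1484375, f(m₃)=2.431617, f(m₄)=2.845968, f(m₅)=3.3359375, f(m₆)=3.808931.
h·[f(m₁) + f(m₂) + f(m₃) + f(m₄) + f(m₅) + f(m₆)] = 0.166667·(16.585841) = 2.7643.

2.7643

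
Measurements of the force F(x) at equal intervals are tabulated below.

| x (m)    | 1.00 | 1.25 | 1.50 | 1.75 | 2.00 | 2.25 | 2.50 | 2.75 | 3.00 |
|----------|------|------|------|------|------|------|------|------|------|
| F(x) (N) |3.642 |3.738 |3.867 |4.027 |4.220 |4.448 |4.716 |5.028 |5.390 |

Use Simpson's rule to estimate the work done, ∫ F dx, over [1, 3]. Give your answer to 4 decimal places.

h = 0.25, n = 8.
(h/3)·[y₀ + 4y₁ + 2y₂ + 4y₃ + 2y₄ + 4y₅ + 2y₆ + 4y₇ + y₈] = 0.083333·(103.602) = 8.6335.

8.6335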